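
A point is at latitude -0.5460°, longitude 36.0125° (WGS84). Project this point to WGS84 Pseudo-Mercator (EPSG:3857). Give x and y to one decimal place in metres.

x 4008893.2 m, y -60781.4 m

Web Mercator is spherical with R = a = 6378137 m.
x = R·λ = 6378137 × 0.628536697 = 4008893.162 m.
y = R·ln tan(π/4 + φ/2) = 6378137 × -0.009529642 = -60781.362 m.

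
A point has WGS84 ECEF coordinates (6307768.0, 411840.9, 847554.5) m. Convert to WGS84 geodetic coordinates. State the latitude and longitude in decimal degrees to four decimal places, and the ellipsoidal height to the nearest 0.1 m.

λ = atan2(Y, X) = 3.73560038°; p = √(X²+Y²) = 6321198.5 m.
Bowring's method on WGS84 (a = 6378137 m, b = 6356752.314 m) gives φ = 7.68760022°, h = 8.499 m.

lat 7.6876°, lon 3.7356°, h 8.5 m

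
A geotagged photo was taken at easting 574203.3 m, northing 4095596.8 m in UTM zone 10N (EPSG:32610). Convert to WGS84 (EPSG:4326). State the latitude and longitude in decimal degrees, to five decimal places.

lat 37.00360°, lon -122.16600°

Zone 10N: λ₀ = -123°, k₀ = 0.9996, false easting 500000 m.
Meridian distance M = (N − FN)/k₀ = 4097235.7 m.
Inverse transverse Mercator on WGS84 gives φ = 37.00360015°, λ = -122.16599967°.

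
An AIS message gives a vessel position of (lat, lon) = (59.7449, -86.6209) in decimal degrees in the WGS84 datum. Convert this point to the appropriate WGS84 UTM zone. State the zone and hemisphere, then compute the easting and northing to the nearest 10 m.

Longitude -86.6209° lies in the 6° band [-90°, -84°), giving zone 16; latitude is north of the equator, so 16N.
Zone 16 central meridian λ₀ = 6×16 − 183 = -87°; Δλ = +0.3791°.
Transverse Mercator on WGS84 with k₀ = 0.9996 gives E = 521307.821 m, N = 6623062.729 m.

Zone 16N: E 521310 m, N 6623060 m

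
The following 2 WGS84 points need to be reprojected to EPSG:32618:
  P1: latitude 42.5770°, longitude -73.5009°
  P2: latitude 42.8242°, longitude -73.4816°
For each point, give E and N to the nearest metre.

P1: E 623025 m, N 4714932 m; P2: E 624116 m, N 4742411 m

UTM zone 18N: λ₀ = -75°, k₀ = 0.9996.
P1 (42.5770°, -73.5009°) → (623025.217, 4714932.146) m.
P2 (42.8242°, -73.4816°) → (624115.663, 4742410.861) m.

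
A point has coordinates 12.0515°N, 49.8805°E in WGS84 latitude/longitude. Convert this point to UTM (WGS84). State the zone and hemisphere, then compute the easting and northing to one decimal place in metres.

Zone 39N: E 378148.3 m, N 1332497.0 m

Longitude 49.8805° lies in the 6° band [48°, 54°), giving zone 39; latitude is north of the equator, so 39N.
Zone 39 central meridian λ₀ = 6×39 − 183 = 51°; Δλ = -1.1195°.
Transverse Mercator on WGS84 with k₀ = 0.9996 gives E = 378148.307 m, N = 1332496.989 m.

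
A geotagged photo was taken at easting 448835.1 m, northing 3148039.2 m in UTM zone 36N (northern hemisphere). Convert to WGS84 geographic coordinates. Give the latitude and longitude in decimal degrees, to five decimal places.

lat 28.45790°, lon 32.47740°

Zone 36N: λ₀ = 33°, k₀ = 0.9996, false easting 500000 m.
Meridian distance M = (N − FN)/k₀ = 3149298.9 m.
Inverse transverse Mercator on WGS84 gives φ = 28.45790012°, λ = 32.47739999°.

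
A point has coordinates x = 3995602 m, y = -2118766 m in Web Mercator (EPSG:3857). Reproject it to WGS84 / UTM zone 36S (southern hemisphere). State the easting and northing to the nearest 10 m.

E 805160 m, N 7930730 m

Web Mercator inverse (R = 6378137 m) → φ = -18.69249992°, λ = 35.89310346°.
UTM 36S forward: E = 805157.535 m, N = 7930725.548 m.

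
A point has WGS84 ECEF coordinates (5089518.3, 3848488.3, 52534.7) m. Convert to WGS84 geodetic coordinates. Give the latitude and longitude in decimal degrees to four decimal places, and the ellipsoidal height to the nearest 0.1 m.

λ = atan2(Y, X) = 37.09510014°; p = √(X²+Y²) = 6380756.9 m.
Bowring's method on WGS84 (a = 6378137 m, b = 6356752.314 m) gives φ = 0.47490042°, h = 2837.628 m.

lat 0.4749°, lon 37.0951°, h 2837.6 m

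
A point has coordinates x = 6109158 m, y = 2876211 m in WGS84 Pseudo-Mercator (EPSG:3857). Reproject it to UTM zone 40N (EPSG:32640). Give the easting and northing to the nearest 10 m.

E 286000 m, N 2767040 m

Web Mercator inverse (R = 6378137 m) → φ = 25.00379694°, λ = 54.87950005°.
UTM 40N forward: E = 285995.922 m, N = 2767042.543 m.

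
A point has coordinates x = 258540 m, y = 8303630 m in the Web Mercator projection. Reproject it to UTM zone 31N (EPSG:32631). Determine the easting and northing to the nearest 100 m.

Web Mercator inverse (R = 6378137 m) → φ = 59.56549934°, λ = 2.32250434°.
UTM 31N forward: E = 461716.879 m, N = 6603218.605 m.

E 461700 m, N 6603200 m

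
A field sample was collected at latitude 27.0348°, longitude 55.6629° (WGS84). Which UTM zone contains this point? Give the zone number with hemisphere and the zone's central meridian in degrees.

Zone 40N, central meridian 57°

UTM zone = ⌊(λ + 180)/6⌋ + 1; 55.6629° ∈ [54°, 60°) → zone 40.
Hemisphere: N (φ ≥ 0).
Central meridian λ₀ = 6×40 − 183 = 57°.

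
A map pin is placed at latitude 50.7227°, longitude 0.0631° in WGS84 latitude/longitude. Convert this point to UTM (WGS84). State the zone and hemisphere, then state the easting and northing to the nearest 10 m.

Zone 31N: E 292710 m, N 5623100 m

Longitude 0.0631° lies in the 6° band [0°, 6°), giving zone 31; latitude is north of the equator, so 31N.
Zone 31 central meridian λ₀ = 6×31 − 183 = 3°; Δλ = -2.9369°.
Transverse Mercator on WGS84 with k₀ = 0.9996 gives E = 292710.905 m, N = 5623102.939 m.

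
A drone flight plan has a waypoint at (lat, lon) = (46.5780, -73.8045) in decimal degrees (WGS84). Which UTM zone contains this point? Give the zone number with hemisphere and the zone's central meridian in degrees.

Zone 18N, central meridian -75°

UTM zone = ⌊(λ + 180)/6⌋ + 1; -73.8045° ∈ [-78°, -72°) → zone 18.
Hemisphere: N (φ ≥ 0).
Central meridian λ₀ = 6×18 − 183 = -75°.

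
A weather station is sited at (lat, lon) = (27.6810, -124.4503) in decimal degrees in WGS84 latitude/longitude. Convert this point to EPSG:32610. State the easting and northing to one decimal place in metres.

E 356976.4 m, N 3062706.9 m

Zone 10 central meridian λ₀ = 6×10 − 183 = -123°; Δλ = -1.4503°.
Transverse Mercator on WGS84 with k₀ = 0.9996 gives E = 356976.381 m, N = 3062706.940 m.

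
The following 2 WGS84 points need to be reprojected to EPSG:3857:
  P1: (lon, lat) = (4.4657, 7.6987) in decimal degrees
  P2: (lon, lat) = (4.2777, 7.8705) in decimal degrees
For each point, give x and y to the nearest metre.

P1: x 497119 m, y 859606 m; P2: x 476191 m, y 878909 m

Web Mercator: x = R·λ, y = R·ln tan(π/4+φ/2), R = 6378137 m.
P1 (7.6987°, 4.4657°) → (497119.450, 859605.920) m.
P2 (7.8705°, 4.2777°) → (476191.386, 878908.503) m.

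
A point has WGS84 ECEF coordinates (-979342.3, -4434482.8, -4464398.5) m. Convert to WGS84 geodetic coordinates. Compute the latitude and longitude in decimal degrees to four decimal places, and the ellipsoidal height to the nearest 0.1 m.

λ = atan2(Y, X) = -102.45370037°; p = √(X²+Y²) = 4541337.8 m.
Bowring's method on WGS84 (a = 6378137 m, b = 6356752.314 m) gives φ = -44.70289963°, h = 649.184 m.

lat -44.7029°, lon -102.4537°, h 649.2 m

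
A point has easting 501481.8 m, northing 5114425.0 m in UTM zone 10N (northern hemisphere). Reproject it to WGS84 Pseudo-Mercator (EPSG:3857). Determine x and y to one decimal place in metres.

Unproject from UTM 10N (λ₀ = -123°) → φ = 46.18340002°, λ = -122.98079975°.
Web Mercator (R = 6378137 m): x = -13690160.006 m, y = 5809788.070 m.

x -13690160.0 m, y 5809788.1 m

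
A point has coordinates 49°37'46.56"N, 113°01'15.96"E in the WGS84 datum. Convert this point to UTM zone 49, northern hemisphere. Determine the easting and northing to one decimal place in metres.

Zone 49 central meridian λ₀ = 6×49 − 183 = 111°; Δλ = +2.0211°.
Transverse Mercator on WGS84 with k₀ = 0.9996 gives E = 645951.269 m, N = 5499410.853 m.

E 645951.3 m, N 5499410.9 m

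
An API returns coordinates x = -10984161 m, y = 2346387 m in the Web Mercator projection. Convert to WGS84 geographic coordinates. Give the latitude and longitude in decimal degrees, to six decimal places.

R = 6378137 m. λ = x/R = -98.67239710°.
φ = 2·arctan(exp(y/R)) − 90° = 2·arctan(1.44467) − 90° = 20.61799983°.

lat 20.618000°, lon -98.672397°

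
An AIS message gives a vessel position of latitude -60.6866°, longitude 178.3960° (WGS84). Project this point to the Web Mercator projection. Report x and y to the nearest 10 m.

Web Mercator is spherical with R = a = 6378137 m.
x = R·λ = 6378137 × 3.113597572 = 19858951.880 m.
y = R·ln tan(π/4 + φ/2) = 6378137 × -1.341177570 = -8554214.285 m.

x 19858950 m, y -8554210 m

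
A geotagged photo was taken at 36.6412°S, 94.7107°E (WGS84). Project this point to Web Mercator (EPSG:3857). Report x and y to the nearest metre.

x 10543147 m, y -4389212 m

Web Mercator is spherical with R = a = 6378137 m.
x = R·λ = 6378137 × 1.653013552 = 10543146.897 m.
y = R·ln tan(π/4 + φ/2) = 6378137 × -0.688165212 = -4389212.001 m.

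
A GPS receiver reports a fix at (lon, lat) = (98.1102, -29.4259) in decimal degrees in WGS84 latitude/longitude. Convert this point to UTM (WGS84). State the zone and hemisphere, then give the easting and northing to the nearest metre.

Zone 47S: E 413689 m, N 6744498 m

Longitude 98.1102° lies in the 6° band [96°, 102°), giving zone 47; latitude is south of the equator, so 47S.
Zone 47 central meridian λ₀ = 6×47 − 183 = 99°; Δλ = -0.8898°.
Transverse Mercator on WGS84 with k₀ = 0.9996 gives E = 413689.389 m, N = 6744497.529 m.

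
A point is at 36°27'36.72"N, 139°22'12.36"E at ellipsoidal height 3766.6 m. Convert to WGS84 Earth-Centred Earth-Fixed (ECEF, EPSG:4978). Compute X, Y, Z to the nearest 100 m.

X -3900000 m, Y 3346300 m, Z 3771600 m

WGS84: a = 6378137 m, e² = 0.006694380; N(φ) = a/√(1−e²sin²φ) = 6385689.736 m.
X = (N+h)·cosφ·cosλ = -3900033.443 m; Y = (N+h)·cosφ·sinλ = 3346264.914 m; Z = (N(1−e²)+h)·sinφ = 3771621.739 m.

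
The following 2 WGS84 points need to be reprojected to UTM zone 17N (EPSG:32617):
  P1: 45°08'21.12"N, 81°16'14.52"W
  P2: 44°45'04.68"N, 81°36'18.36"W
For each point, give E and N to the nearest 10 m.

UTM zone 17N: λ₀ = -81°, k₀ = 0.9996.
P1 (45.1392°, -81.2707°) → (478716.423, 4998449.584) m.
P2 (44.7513°, -81.6051°) → (452102.993, 4955501.653) m.

P1: E 478720 m, N 4998450 m; P2: E 452100 m, N 4955500 m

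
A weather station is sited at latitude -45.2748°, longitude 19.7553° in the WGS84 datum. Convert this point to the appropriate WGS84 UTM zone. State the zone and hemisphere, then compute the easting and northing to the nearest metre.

Longitude 19.7553° lies in the 6° band [18°, 24°), giving zone 34; latitude is south of the equator, so 34S.
Zone 34 central meridian λ₀ = 6×34 − 183 = 21°; Δλ = -1.2447°.
Transverse Mercator on WGS84 with k₀ = 0.9996 gives E = 402368.727 m, N = 4985768.548 m.

Zone 34S: E 402369 m, N 4985769 m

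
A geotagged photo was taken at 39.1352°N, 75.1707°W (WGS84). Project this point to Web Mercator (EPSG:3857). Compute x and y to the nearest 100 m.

Web Mercator is spherical with R = a = 6378137 m.
x = R·λ = 6378137 × -1.311976216 = -8367964.047 m.
y = R·ln tan(π/4 + φ/2) = 6378137 × 0.743329338 = 4741056.357 m.

x -8368000 m, y 4741100 m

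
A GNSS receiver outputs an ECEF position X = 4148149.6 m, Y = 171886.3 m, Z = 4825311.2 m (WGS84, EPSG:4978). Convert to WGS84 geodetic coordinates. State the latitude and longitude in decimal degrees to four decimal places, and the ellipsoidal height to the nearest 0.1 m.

lat 49.4814°, lon 2.3728°, h -265.5 m

λ = atan2(Y, X) = 2.37279985°; p = √(X²+Y²) = 4151709.3 m.
Bowring's method on WGS84 (a = 6378137 m, b = 6356752.314 m) gives φ = 49.48139954°, h = -265.514 m.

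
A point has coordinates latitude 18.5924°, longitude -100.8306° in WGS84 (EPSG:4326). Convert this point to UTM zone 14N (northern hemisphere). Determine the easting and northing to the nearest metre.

Zone 14 central meridian λ₀ = 6×14 − 183 = -99°; Δλ = -1.8306°.
Transverse Mercator on WGS84 with k₀ = 0.9996 gives E = 306838.920 m, N = 2056712.475 m.

E 306839 m, N 2056712 m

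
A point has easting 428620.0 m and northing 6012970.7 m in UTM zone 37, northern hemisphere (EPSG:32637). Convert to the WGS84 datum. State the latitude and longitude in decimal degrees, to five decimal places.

lat 54.25970°, lon 37.90420°

Zone 37N: λ₀ = 39°, k₀ = 0.9996, false easting 500000 m.
Meridian distance M = (N − FN)/k₀ = 6015376.9 m.
Inverse transverse Mercator on WGS84 gives φ = 54.25970001°, λ = 37.90419989°.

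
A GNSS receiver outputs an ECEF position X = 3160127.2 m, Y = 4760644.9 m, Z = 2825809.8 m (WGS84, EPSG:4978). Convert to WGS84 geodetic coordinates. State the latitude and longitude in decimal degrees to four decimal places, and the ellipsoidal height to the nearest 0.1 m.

lat 26.4674°, lon 56.4237°, h 668.2 m

λ = atan2(Y, X) = 56.42370020°; p = √(X²+Y²) = 5714030.4 m.
Bowring's method on WGS84 (a = 6378137 m, b = 6356752.314 m) gives φ = 26.46740027°, h = 668.168 m.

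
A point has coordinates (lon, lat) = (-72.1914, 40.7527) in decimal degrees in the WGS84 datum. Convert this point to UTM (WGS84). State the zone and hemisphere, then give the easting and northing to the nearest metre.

Zone 18N: E 737102 m, N 4515100 m

Longitude -72.1914° lies in the 6° band [-78°, -72°), giving zone 18; latitude is north of the equator, so 18N.
Zone 18 central meridian λ₀ = 6×18 − 183 = -75°; Δλ = +2.8086°.
Transverse Mercator on WGS84 with k₀ = 0.9996 gives E = 737102.418 m, N = 4515100.240 m.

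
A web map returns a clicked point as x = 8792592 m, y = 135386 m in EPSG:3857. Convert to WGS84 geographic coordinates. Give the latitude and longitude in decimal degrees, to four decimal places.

R = 6378137 m. λ = x/R = 78.98519781°.
φ = 2·arctan(exp(y/R)) − 90° = 2·arctan(1.02145) − 90° = 1.21610181°.

lat 1.2161°, lon 78.9852°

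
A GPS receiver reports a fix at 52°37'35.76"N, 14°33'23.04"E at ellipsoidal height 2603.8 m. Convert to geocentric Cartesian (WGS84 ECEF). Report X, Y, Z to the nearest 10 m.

WGS84: a = 6378137 m, e² = 0.006694380; N(φ) = a/√(1−e²sin²φ) = 6391662.601 m.
X = (N+h)·cosφ·cosλ = 3756775.166 m; Y = (N+h)·cosφ·sinλ = 975514.501 m; Z = (N(1−e²)+h)·sinφ = 5047497.569 m.

X 3756780 m, Y 975510 m, Z 5047500 m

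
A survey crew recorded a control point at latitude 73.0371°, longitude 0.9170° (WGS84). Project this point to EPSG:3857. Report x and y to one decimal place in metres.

Web Mercator is spherical with R = a = 6378137 m.
x = R·λ = 6378137 × 0.016004669 = 102079.973 m.
y = R·ln tan(π/4 + φ/2) = 6378137 × 1.903003744 = 12137618.591 m.

x 102080.0 m, y 12137618.6 m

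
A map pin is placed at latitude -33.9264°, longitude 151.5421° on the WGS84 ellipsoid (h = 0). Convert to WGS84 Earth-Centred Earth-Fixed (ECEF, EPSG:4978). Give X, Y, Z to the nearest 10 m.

WGS84: a = 6378137 m, e² = 0.006694380; N(φ) = a/√(1−e²sin²φ) = 6384797.716 m.
X = (N+h)·cosφ·cosλ = -4657670.330 m; Y = (N+h)·cosφ·sinλ = 2524479.118 m; Z = (N(1−e²)+h)·sinφ = -3539675.505 m.

X -4657670 m, Y 2524480 m, Z -3539680 m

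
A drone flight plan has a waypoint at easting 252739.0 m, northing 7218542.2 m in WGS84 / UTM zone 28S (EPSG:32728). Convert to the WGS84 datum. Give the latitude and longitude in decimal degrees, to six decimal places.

lat -25.128800°, lon -17.452400°

Zone 28S: λ₀ = -15°, k₀ = 0.9996, false easting 500000 m, false northing 10000000 m.
Meridian distance M = (N − FN)/k₀ = -2782570.8 m.
Inverse transverse Mercator on WGS84 gives φ = -25.12880028°, λ = -17.45240028°.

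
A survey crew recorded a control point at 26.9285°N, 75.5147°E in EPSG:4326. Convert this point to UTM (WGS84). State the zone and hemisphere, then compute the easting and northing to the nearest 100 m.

Longitude 75.5147° lies in the 6° band [72°, 78°), giving zone 43; latitude is north of the equator, so 43N.
Zone 43 central meridian λ₀ = 6×43 − 183 = 75°; Δλ = +0.5147°.
Transverse Mercator on WGS84 with k₀ = 0.9996 gives E = 551098.723 m, N = 2978619.944 m.

Zone 43N: E 551100 m, N 2978600 m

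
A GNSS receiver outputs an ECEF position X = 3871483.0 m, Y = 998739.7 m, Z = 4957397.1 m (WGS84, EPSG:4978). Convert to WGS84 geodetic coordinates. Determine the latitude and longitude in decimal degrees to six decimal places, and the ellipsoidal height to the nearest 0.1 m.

lat 51.301000°, lon 14.465400°, h 3648.1 m

λ = atan2(Y, X) = 14.46540033°; p = √(X²+Y²) = 3998232.3 m.
Bowring's method on WGS84 (a = 6378137 m, b = 6356752.314 m) gives φ = 51.30100032°, h = 3648.081 m.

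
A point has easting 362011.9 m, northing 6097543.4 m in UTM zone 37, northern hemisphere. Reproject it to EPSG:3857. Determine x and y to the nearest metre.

x 4101277 m, y 7362953 m

Unproject from UTM 37N (λ₀ = 39°) → φ = 55.00559995°, λ = 36.84240057°.
Web Mercator (R = 6378137 m): x = 4101277.271 m, y = 7362953.024 m.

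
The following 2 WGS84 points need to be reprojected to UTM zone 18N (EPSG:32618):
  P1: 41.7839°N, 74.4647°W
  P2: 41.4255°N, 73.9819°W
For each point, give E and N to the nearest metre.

P1: E 544482 m, N 4625922 m; P2: E 585071 m, N 4586493 m

UTM zone 18N: λ₀ = -75°, k₀ = 0.9996.
P1 (41.7839°, -74.4647°) → (544482.024, 4625921.801) m.
P2 (41.4255°, -73.9819°) → (585071.324, 4586493.465) m.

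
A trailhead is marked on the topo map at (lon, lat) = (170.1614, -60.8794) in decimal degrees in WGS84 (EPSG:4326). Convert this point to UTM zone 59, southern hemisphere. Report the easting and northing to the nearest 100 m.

Zone 59 central meridian λ₀ = 6×59 − 183 = 171°; Δλ = -0.8386°.
Transverse Mercator on WGS84 with k₀ = 0.9996 gives E = 454472.617 m, N = 3250354.434 m.

E 454500 m, N 3250400 m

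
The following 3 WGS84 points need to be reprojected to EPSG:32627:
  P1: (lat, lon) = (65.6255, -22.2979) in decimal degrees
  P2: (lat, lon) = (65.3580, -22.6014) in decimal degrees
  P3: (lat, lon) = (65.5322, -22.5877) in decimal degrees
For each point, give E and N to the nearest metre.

P1: E 440234 m, N 7278785 m; P2: E 425502 m, N 7249300 m; P3: E 426628 m, N 7268695 m

UTM zone 27N: λ₀ = -21°, k₀ = 0.9996.
P1 (65.6255°, -22.2979°) → (440233.593, 7278784.871) m.
P2 (65.3580°, -22.6014°) → (425501.807, 7249300.303) m.
P3 (65.5322°, -22.5877°) → (426628.392, 7268694.704) m.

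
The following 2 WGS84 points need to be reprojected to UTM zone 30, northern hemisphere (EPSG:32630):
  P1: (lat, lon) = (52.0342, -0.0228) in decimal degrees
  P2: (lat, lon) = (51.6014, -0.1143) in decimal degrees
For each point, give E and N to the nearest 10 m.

P1: E 704210 m, N 5769030 m; P2: E 699840 m, N 5720650 m

UTM zone 30N: λ₀ = -3°, k₀ = 0.9996.
P1 (52.0342°, -0.0228°) → (704208.321, 5769026.470) m.
P2 (51.6014°, -0.1143°) → (699840.285, 5720651.774) m.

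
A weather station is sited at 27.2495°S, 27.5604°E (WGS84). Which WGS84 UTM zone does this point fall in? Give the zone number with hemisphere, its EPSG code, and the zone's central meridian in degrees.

UTM zone = ⌊(λ + 180)/6⌋ + 1; 27.5604° ∈ [24°, 30°) → zone 35.
Hemisphere: S (φ < 0).
Central meridian λ₀ = 6×35 − 183 = 27°.
EPSG code: 32735.

Zone 35S (EPSG:32735), central meridian 27°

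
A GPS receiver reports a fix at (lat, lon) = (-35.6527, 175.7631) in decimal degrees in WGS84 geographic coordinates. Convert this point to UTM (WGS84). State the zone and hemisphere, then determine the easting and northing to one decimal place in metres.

Zone 60S: E 388031.6 m, N 6053866.6 m

Longitude 175.7631° lies in the 6° band [174°, 180°), giving zone 60; latitude is south of the equator, so 60S.
Zone 60 central meridian λ₀ = 6×60 − 183 = 177°; Δλ = -1.2369°.
Transverse Mercator on WGS84 with k₀ = 0.9996 gives E = 388031.595 m, N = 6053866.564 m.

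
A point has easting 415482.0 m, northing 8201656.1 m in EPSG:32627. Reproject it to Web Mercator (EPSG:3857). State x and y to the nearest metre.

Unproject from UTM 27N (λ₀ = -21°) → φ = 73.88959968°, λ = -23.72960002°.
Web Mercator (R = 6378137 m): x = -2641566.991 m, y = 12471107.815 m.

x -2641567 m, y 12471108 m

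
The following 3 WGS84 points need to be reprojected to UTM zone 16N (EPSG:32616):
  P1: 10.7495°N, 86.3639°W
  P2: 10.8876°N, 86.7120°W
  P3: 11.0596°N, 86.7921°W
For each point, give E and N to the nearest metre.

UTM zone 16N: λ₀ = -87°, k₀ = 0.9996.
P1 (10.7495°, -86.3639°) → (569549.360, 1188353.768) m.
P2 (10.8876°, -86.7120°) → (531474.210, 1203566.300) m.
P3 (11.0596°, -86.7921°) → (522707.266, 1222577.349) m.

P1: E 569549 m, N 1188354 m; P2: E 531474 m, N 1203566 m; P3: E 522707 m, N 1222577 m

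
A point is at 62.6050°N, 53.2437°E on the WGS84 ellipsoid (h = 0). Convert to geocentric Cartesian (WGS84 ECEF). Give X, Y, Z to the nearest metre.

WGS84: a = 6378137 m, e² = 0.006694380; N(φ) = a/√(1−e²sin²φ) = 6395032.921 m.
X = (N+h)·cosφ·cosλ = 1760827.751 m; Y = (N+h)·cosφ·sinλ = 2357493.580 m; Z = (N(1−e²)+h)·sinφ = 5639855.630 m.

X 1760828 m, Y 2357494 m, Z 5639856 m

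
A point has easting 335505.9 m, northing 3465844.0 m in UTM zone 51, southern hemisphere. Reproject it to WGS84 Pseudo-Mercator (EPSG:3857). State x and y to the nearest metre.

x 13374291 m, y -8162146 m

Unproject from UTM 51S (λ₀ = 123°) → φ = -58.91550022°, λ = 120.14330065°.
Web Mercator (R = 6378137 m): x = 13374291.050 m, y = -8162145.611 m.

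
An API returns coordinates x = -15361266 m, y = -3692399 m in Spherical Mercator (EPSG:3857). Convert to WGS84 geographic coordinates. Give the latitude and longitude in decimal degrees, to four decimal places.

R = 6378137 m. λ = x/R = -137.99260031°.
φ = 2·arctan(exp(y/R)) − 90° = 2·arctan(0.56051) − 90° = -31.45819846°.

lat -31.4582°, lon -137.9926°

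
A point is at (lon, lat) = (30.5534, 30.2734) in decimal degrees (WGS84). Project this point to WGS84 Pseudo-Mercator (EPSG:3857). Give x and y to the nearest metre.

Web Mercator is spherical with R = a = 6378137 m.
x = R·λ = 6378137 × 0.533257428 = 3401188.930 m.
y = R·ln tan(π/4 + φ/2) = 6378137 × 0.554823688 = 3538741.496 m.

x 3401189 m, y 3538741 m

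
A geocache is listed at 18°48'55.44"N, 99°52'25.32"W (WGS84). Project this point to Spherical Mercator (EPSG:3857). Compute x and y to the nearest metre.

x -11117889 m, y 2133214 m

Web Mercator is spherical with R = a = 6378137 m.
x = R·λ = 6378137 × -1.743124901 = -11117889.428 m.
y = R·ln tan(π/4 + φ/2) = 6378137 × 0.334457266 = 2133214.265 m.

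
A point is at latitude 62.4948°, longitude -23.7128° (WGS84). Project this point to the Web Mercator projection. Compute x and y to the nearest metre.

x -2639697 m, y 8977433 m

Web Mercator is spherical with R = a = 6378137 m.
x = R·λ = 6378137 × -0.413866435 = -2639696.821 m.
y = R·ln tan(π/4 + φ/2) = 6378137 × 1.407532137 = 8977432.800 m.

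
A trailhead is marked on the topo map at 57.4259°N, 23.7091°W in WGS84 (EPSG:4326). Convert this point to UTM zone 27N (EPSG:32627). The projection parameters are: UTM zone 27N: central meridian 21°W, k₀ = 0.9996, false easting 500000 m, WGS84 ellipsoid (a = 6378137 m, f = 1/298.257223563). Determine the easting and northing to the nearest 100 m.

E 337300 m, N 6368000 m

Zone 27 central meridian λ₀ = 6×27 − 183 = -21°; Δλ = -2.7091°.
Transverse Mercator on WGS84 with k₀ = 0.9996 gives E = 337337.968 m, N = 6368038.327 m.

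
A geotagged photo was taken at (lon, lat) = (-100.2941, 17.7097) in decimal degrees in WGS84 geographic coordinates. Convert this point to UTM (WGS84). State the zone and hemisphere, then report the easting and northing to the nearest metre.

Zone 14N: E 362771 m, N 1958540 m

Longitude -100.2941° lies in the 6° band [-102°, -96°), giving zone 14; latitude is north of the equator, so 14N.
Zone 14 central meridian λ₀ = 6×14 − 183 = -99°; Δλ = -1.2941°.
Transverse Mercator on WGS84 with k₀ = 0.9996 gives E = 362771.194 m, N = 1958539.837 m.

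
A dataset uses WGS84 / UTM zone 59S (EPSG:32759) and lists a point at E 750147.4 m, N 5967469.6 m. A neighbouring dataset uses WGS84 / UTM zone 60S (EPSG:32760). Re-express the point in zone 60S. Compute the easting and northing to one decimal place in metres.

E 212088.6 m, N 5966295.0 m

UTM 59S → geographic: φ = -36.40539996°, λ = 173.78949989°.
UTM 60S (λ₀ = 177°) forward: E = 212088.562 m, N = 5966294.981 m.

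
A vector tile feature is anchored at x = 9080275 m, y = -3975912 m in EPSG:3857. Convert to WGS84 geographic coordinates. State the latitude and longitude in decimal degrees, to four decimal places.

lat -33.6052°, lon 81.5695°

R = 6378137 m. λ = x/R = 81.56949817°.
φ = 2·arctan(exp(y/R)) − 90° = 2·arctan(0.53614) − 90° = -33.60519680°.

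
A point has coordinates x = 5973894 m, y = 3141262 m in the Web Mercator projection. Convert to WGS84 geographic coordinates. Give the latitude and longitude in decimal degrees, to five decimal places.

R = 6378137 m. λ = x/R = 53.66440286°.
φ = 2·arctan(exp(y/R)) − 90° = 2·arctan(1.63641) − 90° = 27.14230375°.

lat 27.14230°, lon 53.66440°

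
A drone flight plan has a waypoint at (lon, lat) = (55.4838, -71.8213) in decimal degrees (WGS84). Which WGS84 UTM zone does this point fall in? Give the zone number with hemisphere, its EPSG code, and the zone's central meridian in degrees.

Zone 40S (EPSG:32740), central meridian 57°

UTM zone = ⌊(λ + 180)/6⌋ + 1; 55.4838° ∈ [54°, 60°) → zone 40.
Hemisphere: S (φ < 0).
Central meridian λ₀ = 6×40 − 183 = 57°.
EPSG code: 32740.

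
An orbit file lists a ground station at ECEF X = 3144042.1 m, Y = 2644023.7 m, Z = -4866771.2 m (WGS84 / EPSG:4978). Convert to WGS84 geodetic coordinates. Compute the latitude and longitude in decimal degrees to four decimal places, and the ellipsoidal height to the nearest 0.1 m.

λ = atan2(Y, X) = 40.06260040°; p = √(X²+Y²) = 4108024.1 m.
Bowring's method on WGS84 (a = 6378137 m, b = 6356752.314 m) gives φ = -50.02189982°, h = 3153.834 m.

lat -50.0219°, lon 40.0626°, h 3153.8 m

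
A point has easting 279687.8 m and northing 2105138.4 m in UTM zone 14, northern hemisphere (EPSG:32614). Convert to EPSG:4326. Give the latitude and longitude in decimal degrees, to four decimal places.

lat 19.0271°, lon -101.0932°

Zone 14N: λ₀ = -99°, k₀ = 0.9996, false easting 500000 m.
Meridian distance M = (N − FN)/k₀ = 2105980.8 m.
Inverse transverse Mercator on WGS84 gives φ = 19.02709976°, λ = -101.09319962°.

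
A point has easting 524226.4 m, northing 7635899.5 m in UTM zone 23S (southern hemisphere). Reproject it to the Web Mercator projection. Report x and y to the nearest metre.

Unproject from UTM 23S (λ₀ = -45°) → φ = -21.37890011°, λ = -44.76629989°.
Web Mercator (R = 6378137 m): x = -4983361.708 m, y = -2437116.150 m.

x -4983362 m, y -2437116 m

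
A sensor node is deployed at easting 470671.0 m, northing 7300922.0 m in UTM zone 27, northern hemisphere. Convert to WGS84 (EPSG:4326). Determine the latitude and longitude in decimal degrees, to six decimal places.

Zone 27N: λ₀ = -21°, k₀ = 0.9996, false easting 500000 m.
Meridian distance M = (N − FN)/k₀ = 7303843.5 m.
Inverse transverse Mercator on WGS84 gives φ = 65.82830019°, λ = -21.64190066°.

lat 65.828300°, lon -21.641901°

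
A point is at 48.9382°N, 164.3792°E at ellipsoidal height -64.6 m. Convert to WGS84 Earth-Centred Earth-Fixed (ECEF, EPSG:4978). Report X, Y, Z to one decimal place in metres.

X -4042539.0 m, Y 1130279.3 m, Z 4785998.3 m

WGS84: a = 6378137 m, e² = 0.006694380; N(φ) = a/√(1−e²sin²φ) = 6390308.958 m.
X = (N+h)·cosφ·cosλ = -4042538.964 m; Y = (N+h)·cosφ·sinλ = 1130279.281 m; Z = (N(1−e²)+h)·sinφ = 4785998.329 m.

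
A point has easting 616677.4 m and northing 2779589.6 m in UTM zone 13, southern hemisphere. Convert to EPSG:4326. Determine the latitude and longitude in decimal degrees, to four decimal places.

lat -65.0867°, lon -102.5172°

Zone 13S: λ₀ = -105°, k₀ = 0.9996, false easting 500000 m, false northing 10000000 m.
Meridian distance M = (N − FN)/k₀ = -7223299.7 m.
Inverse transverse Mercator on WGS84 gives φ = -65.08669981°, λ = -102.51719969°.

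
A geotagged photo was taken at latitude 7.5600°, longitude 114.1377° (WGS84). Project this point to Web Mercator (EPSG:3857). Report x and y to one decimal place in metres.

x 12705750.6 m, y 844028.0 m

Web Mercator is spherical with R = a = 6378137 m.
x = R·λ = 6378137 × 1.992078666 = 12705750.644 m.
y = R·ln tan(π/4 + φ/2) = 6378137 × 0.132331432 = 844028.002 m.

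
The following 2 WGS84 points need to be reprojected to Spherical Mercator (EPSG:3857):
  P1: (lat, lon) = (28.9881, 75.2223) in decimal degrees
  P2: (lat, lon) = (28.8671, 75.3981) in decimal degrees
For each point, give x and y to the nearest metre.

P1: x 8373708 m, y 3374132 m; P2: x 8393278 m, y 3358742 m

Web Mercator: x = R·λ, y = R·ln tan(π/4+φ/2), R = 6378137 m.
P1 (28.9881°, 75.2223°) → (8373708.132, 3374131.519) m.
P2 (28.8671°, 75.3981°) → (8393278.099, 3358741.693) m.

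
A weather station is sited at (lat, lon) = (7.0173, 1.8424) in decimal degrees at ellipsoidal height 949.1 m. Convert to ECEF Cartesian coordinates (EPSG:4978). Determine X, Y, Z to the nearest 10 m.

WGS84: a = 6378137 m, e² = 0.006694380; N(φ) = a/√(1−e²sin²φ) = 6378455.661 m.
X = (N+h)·cosφ·cosλ = 6328345.431 m; Y = (N+h)·cosφ·sinλ = 203564.102 m; Z = (N(1−e²)+h)·sinφ = 774149.093 m.

X 6328350 m, Y 203560 m, Z 774150 m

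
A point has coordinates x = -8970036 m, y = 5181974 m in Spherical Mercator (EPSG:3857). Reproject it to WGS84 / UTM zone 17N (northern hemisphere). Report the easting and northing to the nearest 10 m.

E 534770 m, N 4665410 m

Web Mercator inverse (R = 6378137 m) → φ = 42.14000074°, λ = -80.57920438°.
UTM 17N forward: E = 534772.832 m, N = 4665406.211 m.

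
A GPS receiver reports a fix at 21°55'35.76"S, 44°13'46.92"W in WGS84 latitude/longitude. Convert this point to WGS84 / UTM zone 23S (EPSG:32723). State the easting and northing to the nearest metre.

E 579554 m, N 7575098 m

Zone 23 central meridian λ₀ = 6×23 − 183 = -45°; Δλ = +0.7703°.
Transverse Mercator on WGS84 with k₀ = 0.9996 gives E = 579553.608 m, N = 7575097.656 m.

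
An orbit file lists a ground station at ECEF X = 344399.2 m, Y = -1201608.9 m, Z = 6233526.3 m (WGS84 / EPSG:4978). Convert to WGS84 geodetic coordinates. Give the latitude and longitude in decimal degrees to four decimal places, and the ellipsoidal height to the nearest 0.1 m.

λ = atan2(Y, X) = -74.00690034°; p = √(X²+Y²) = 1249989.9 m.
Bowring's method on WGS84 (a = 6378137 m, b = 6356752.314 m) gives φ = 78.73500010°, h = 44.455 m.

lat 78.7350°, lon -74.0069°, h 44.5 m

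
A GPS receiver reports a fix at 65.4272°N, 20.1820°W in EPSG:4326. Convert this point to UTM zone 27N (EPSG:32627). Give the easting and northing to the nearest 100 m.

Zone 27 central meridian λ₀ = 6×27 − 183 = -21°; Δλ = +0.8180°.
Transverse Mercator on WGS84 with k₀ = 0.9996 gives E = 537956.181 m, N = 7256312.954 m.

E 538000 m, N 7256300 m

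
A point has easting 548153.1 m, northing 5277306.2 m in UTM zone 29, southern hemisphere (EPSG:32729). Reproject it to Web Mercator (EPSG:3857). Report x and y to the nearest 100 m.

x -936500 m, y -5259600 m

Unproject from UTM 29S (λ₀ = -9°) → φ = -42.65520016°, λ = -8.41250018°.
Web Mercator (R = 6378137 m): x = -936475.236 m, y = -5259636.191 m.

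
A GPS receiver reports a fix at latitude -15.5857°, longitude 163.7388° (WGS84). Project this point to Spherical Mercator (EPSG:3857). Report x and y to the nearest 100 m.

Web Mercator is spherical with R = a = 6378137 m.
x = R·λ = 6378137 × 2.857781173 = 18227319.839 m.
y = R·ln tan(π/4 + φ/2) = 6378137 × -0.275439954 = -1756793.759 m.

x 18227300 m, y -1756800 m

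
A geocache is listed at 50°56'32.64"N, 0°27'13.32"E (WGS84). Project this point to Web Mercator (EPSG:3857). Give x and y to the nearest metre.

Web Mercator is spherical with R = a = 6378137 m.
x = R·λ = 6378137 × 0.007918559 = 50505.653 m.
y = R·ln tan(π/4 + φ/2) = 6378137 × 1.036527009 = 6611111.267 m.

x 50506 m, y 6611111 m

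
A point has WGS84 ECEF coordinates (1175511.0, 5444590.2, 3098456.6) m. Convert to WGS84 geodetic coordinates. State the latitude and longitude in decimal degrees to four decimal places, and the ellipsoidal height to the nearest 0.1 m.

lat 29.2497°, lon 77.8166°, h 774.8 m

λ = atan2(Y, X) = 77.81660002°; p = √(X²+Y²) = 5570043.9 m.
Bowring's method on WGS84 (a = 6378137 m, b = 6356752.314 m) gives φ = 29.24969967°, h = 774.822 m.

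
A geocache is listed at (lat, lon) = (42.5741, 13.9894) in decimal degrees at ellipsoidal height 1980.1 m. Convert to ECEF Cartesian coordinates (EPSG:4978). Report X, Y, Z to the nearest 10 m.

WGS84: a = 6378137 m, e² = 0.006694380; N(φ) = a/√(1−e²sin²φ) = 6387931.103 m.
X = (N+h)·cosφ·cosλ = 4565985.288 m; Y = (N+h)·cosφ·sinλ = 1137530.792 m; Z = (N(1−e²)+h)·sinφ = 4294119.509 m.

X 4565990 m, Y 1137530 m, Z 4294120 m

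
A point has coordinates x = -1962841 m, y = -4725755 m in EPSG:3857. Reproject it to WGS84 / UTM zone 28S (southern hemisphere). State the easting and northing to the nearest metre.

E 272122 m, N 5676763 m

Web Mercator inverse (R = 6378137 m) → φ = -39.02850157°, λ = -17.63250071°.
UTM 28S forward: E = 272121.862 m, N = 5676762.740 m.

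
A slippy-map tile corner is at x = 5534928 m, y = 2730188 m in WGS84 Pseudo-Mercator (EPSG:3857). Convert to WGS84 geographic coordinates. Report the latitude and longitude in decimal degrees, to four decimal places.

lat 23.8093°, lon 49.7211°

R = 6378137 m. λ = x/R = 49.72110419°.
φ = 2·arctan(exp(y/R)) − 90° = 2·arctan(1.53427) − 90° = 23.80930294°.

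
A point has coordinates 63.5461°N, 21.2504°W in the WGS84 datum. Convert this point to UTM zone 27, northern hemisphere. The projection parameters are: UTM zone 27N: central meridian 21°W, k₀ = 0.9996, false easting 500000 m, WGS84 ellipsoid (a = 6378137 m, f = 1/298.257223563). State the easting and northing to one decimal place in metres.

Zone 27 central meridian λ₀ = 6×27 − 183 = -21°; Δλ = -0.2504°.
Transverse Mercator on WGS84 with k₀ = 0.9996 gives E = 487554.133 m, N = 7046460.785 m.

E 487554.1 m, N 7046460.8 m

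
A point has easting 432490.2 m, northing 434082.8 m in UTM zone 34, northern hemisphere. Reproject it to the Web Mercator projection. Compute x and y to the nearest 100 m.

x 2270000 m, y 437500 m

Unproject from UTM 34N (λ₀ = 21°) → φ = 3.92699959°, λ = 20.39189961°.
Web Mercator (R = 6378137 m): x = 2270015.880 m, y = 437494.258 m.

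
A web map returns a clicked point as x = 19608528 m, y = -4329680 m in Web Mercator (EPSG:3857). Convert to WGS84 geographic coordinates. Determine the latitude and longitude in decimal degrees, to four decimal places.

lat -36.2109°, lon 176.1464°

R = 6378137 m. λ = x/R = 176.14640401°.
φ = 2·arctan(exp(y/R)) − 90° = 2·arctan(0.50721) − 90° = -36.21090126°.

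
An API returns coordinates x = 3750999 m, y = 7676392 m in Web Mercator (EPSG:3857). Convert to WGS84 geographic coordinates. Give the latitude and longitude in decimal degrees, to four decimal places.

lat 56.5881°, lon 33.6958°

R = 6378137 m. λ = x/R = 33.69579732°.
φ = 2·arctan(exp(y/R)) − 90° = 2·arctan(3.33192) − 90° = 56.58810123°.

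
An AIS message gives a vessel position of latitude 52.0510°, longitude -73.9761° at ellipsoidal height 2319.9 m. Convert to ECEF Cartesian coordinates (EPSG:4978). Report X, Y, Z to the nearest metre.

WGS84: a = 6378137 m, e² = 0.006694380; N(φ) = a/√(1−e²sin²φ) = 6391453.818 m.
X = (N+h)·cosφ·cosλ = 1085358.844 m; Y = (N+h)·cosφ·sinλ = -3779145.779 m; Z = (N(1−e²)+h)·sinφ = 5008124.401 m.

X 1085359 m, Y -3779146 m, Z 5008124 m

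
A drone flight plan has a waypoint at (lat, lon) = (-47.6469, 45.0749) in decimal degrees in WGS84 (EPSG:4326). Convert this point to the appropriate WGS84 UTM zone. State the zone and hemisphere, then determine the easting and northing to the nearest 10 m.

Zone 38S: E 505630 m, N 4722940 m

Longitude 45.0749° lies in the 6° band [42°, 48°), giving zone 38; latitude is south of the equator, so 38S.
Zone 38 central meridian λ₀ = 6×38 − 183 = 45°; Δλ = +0.0749°.
Transverse Mercator on WGS84 with k₀ = 0.9996 gives E = 505625.222 m, N = 4722941.444 m.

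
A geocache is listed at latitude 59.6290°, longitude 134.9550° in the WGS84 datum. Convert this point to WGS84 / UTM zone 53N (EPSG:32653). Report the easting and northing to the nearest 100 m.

E 497500 m, N 6610100 m

Zone 53 central meridian λ₀ = 6×53 − 183 = 135°; Δλ = -0.0450°.
Transverse Mercator on WGS84 with k₀ = 0.9996 gives E = 497461.955 m, N = 6610095.797 m.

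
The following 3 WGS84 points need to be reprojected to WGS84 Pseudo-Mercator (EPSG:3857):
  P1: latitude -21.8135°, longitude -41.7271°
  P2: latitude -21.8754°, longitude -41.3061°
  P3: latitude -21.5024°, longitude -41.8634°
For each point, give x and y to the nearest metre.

Web Mercator: x = R·λ, y = R·ln tan(π/4+φ/2), R = 6378137 m.
P1 (-21.8135°, -41.7271°) → (-4645039.524, -2489148.355) m.
P2 (-21.8754°, -41.3061°) → (-4598174.019, -2496572.074) m.
P3 (-21.5024°, -41.8634°) → (-4660212.371, -2451886.237) m.

P1: x -4645040 m, y -2489148 m; P2: x -4598174 m, y -2496572 m; P3: x -4660212 m, y -2451886 m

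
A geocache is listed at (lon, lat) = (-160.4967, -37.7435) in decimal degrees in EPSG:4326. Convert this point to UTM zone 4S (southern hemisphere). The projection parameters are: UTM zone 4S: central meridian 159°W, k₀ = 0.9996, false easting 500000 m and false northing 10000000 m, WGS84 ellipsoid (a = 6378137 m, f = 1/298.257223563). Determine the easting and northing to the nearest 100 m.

Zone 4 central meridian λ₀ = 6×4 − 183 = -159°; Δλ = -1.4967°.
Transverse Mercator on WGS84 with k₀ = 0.9996 gives E = 368133.570 m, N = 5821589.145 m.

E 368100 m, N 5821600 m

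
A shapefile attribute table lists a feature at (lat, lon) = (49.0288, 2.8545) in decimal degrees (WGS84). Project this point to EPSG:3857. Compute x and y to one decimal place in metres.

Web Mercator is spherical with R = a = 6378137 m.
x = R·λ = 6378137 × 0.049820423 = 317761.486 m.
y = R·ln tan(π/4 + φ/2) = 6378137 × 0.984574268 = 6279749.565 m.

x 317761.5 m, y 6279749.6 m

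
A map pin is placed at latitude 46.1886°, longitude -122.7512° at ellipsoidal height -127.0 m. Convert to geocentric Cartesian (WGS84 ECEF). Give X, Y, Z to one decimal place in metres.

WGS84: a = 6378137 m, e² = 0.006694380; N(φ) = a/√(1−e²sin²φ) = 6389283.323 m.
X = (N+h)·cosφ·cosλ = -2392877.446 m; Y = (N+h)·cosφ·sinλ = -3719973.407 m; Z = (N(1−e²)+h)·sinφ = 4579693.510 m.

X -2392877.4 m, Y -3719973.4 m, Z 4579693.5 m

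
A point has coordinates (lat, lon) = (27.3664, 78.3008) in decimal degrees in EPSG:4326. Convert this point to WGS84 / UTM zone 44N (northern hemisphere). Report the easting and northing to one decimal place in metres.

Zone 44 central meridian λ₀ = 6×44 − 183 = 81°; Δλ = -2.6992°.
Transverse Mercator on WGS84 with k₀ = 0.9996 gives E = 233014.353 m, N = 3029910.713 m.

E 233014.4 m, N 3029910.7 m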